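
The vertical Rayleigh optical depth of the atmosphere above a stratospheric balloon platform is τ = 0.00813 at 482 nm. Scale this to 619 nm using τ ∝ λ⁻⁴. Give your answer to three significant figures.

0.00299

τ(619 nm) = τ(482 nm) × (482/619)⁴ = 0.00813 × (0.7787)⁴ = 0.00813 × 0.3676 = 0.0030.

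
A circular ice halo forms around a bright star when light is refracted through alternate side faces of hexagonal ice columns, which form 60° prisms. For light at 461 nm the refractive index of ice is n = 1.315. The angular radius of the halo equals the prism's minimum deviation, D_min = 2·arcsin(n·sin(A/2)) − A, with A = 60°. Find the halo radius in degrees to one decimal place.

n·sin(A/2) = 1.315 × sin 30° = 1.315 × 0.5000 = 0.6575.
D_min = 2·arcsin(0.6575) − 60° = 2 × 41.109° − 60° = 22.219°.

22.2°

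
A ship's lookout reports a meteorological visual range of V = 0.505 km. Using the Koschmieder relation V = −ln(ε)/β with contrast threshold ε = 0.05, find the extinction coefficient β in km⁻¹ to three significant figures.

5.93 km⁻¹

β = −ln(0.05) / V = 2.996 / 0.505 = 5.9321 km⁻¹.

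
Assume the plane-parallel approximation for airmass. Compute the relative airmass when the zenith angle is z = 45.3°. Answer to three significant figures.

1.42

X = sec z = 1/cos 45.3° = 1/0.7034 = 1.4217.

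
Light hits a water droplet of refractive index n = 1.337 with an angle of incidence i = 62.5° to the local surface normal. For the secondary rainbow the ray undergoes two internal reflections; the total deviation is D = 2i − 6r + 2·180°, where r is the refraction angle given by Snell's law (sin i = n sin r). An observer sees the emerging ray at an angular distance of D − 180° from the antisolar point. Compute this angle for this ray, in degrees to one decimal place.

55.6°

sin r = sin 62.5° / 1.337 = 0.8870/1.337 = 0.6634; r = 41.56°.
D = 2·62.5° − 6·41.56° + 2·180° = 125.00° − 249.37° + 360° = 235.63°.
Angle from antisolar point = D − 180° = 55.63°.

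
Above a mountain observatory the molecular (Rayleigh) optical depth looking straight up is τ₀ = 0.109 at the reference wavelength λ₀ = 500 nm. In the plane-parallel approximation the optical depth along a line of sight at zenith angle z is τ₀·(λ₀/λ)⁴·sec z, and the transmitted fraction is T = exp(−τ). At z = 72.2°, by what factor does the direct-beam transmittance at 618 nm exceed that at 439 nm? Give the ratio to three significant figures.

Airmass: sec 72.2° = 3.2712.
τ(618 nm) = 0.109 × (500/618)⁴ × 3.2712 = 0.109 × 0.4285 × 3.2712 = 0.1528.
τ(439 nm) = 0.109 × (500/439)⁴ × 3.2712 = 0.109 × 1.6828 × 3.2712 = 0.6000.
T(618)/T(439) = exp(τ_B − τ_A) = exp(0.4472) = 1.5640.

1.56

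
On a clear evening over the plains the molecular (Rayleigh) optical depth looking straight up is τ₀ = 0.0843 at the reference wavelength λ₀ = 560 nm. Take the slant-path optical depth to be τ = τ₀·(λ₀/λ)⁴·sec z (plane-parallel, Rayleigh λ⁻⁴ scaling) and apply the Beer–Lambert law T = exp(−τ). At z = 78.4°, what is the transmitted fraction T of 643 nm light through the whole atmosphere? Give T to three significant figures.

sec 78.4° = 4.9732.
τ = 0.0843 × (560/643)⁴ × 4.9732 = 0.0843 × 0.5753 × 4.9732 = 0.2412.
T = exp(−0.2412) = 0.7857.

0.786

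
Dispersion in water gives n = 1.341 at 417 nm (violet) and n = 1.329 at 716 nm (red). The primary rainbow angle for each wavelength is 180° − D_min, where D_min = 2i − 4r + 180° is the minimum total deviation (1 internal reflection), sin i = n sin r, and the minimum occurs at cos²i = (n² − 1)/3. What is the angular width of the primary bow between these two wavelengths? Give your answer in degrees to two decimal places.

1.73°

At 417 nm (n = 1.341): cos²i = 0.26609 → i = 58.946°, r = 39.705°, D_min = 139.071°, rainbow angle = 40.929°.
At 716 nm (n = 1.329): cos²i = 0.25541 → i = 59.643°, r = 40.487°, D_min = 137.337°, rainbow angle = 42.663°.
Angular width = |40.929° − 42.663°| = 1.735°.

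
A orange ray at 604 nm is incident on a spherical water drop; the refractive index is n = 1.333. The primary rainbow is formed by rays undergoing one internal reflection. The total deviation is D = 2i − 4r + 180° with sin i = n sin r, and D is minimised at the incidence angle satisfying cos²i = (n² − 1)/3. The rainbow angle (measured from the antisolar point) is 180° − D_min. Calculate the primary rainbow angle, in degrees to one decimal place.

cos²i = (1.77689 − 1)/3 = 0.25896; i = arccos(0.50888) = 59.410°.
sin r = sin 59.410°/1.333 = 0.64579; r = 40.225°.
D_min = 2·59.410° − 4·40.225° + 180° = 137.922°.
Rainbow angle = 180° − D_min = 42.078°.

42.1°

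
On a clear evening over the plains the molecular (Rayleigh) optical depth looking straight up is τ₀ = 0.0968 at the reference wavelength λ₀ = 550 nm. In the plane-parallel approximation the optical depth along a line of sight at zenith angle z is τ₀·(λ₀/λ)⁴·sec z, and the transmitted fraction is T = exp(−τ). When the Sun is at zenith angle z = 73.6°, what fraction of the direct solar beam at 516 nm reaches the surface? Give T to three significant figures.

0.642

sec 73.6° = 3.5418.
τ = 0.0968 × (550/516)⁴ × 3.5418 = 0.0968 × 1.2908 × 3.5418 = 0.4425.
T = exp(−0.4425) = 0.6424.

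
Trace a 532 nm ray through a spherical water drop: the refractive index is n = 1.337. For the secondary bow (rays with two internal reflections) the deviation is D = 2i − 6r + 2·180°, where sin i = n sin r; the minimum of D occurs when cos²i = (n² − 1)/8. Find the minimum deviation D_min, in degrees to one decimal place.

231.9°

cos²i = (1.78757 − 1)/8 = 0.09845; i = arccos(0.31376) = 71.714°.
sin r = sin 71.714°/1.337 = 0.71017; r = 45.249°.
D_min = 2·71.714° − 6·45.249° + 360° = 231.934°.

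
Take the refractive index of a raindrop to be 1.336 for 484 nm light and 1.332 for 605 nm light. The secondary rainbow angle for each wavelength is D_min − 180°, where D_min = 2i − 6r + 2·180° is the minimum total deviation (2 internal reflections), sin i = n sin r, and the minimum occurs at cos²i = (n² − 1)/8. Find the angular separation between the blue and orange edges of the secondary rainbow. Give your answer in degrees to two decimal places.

At 484 nm (n = 1.336): cos²i = 0.09811 → i = 71.746°, r = 45.303°, D_min = 231.674°, rainbow angle = 51.674°.
At 605 nm (n = 1.332): cos²i = 0.09678 → i = 71.875°, r = 45.520°, D_min = 230.628°, rainbow angle = 50.628°.
Angular width = |51.674° − 50.628°| = 1.046°.

1.05°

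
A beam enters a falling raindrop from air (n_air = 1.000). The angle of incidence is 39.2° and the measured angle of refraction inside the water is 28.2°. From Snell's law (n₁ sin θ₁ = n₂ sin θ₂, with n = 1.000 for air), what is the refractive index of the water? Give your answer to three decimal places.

n = sin θ_i / sin θ_r = sin 39.2° / sin 28.2° = 0.6320 / 0.4726 = 1.3375.

1.337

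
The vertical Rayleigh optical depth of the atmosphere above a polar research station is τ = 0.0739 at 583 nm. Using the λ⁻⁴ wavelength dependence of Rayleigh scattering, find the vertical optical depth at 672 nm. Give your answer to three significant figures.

τ(672 nm) = τ(583 nm) × (583/672)⁴ = 0.0739 × (0.8676)⁴ = 0.0739 × 0.5665 = 0.0419.

0.0419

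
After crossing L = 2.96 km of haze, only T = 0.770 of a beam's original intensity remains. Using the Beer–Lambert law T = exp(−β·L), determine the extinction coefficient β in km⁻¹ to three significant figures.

0.0883 km⁻¹

Beer–Lambert: T = exp(−βL) ⇒ β = −ln(T)/L = −ln(0.770)/2.96 = 0.2614/2.96 = 0.0883 km⁻¹.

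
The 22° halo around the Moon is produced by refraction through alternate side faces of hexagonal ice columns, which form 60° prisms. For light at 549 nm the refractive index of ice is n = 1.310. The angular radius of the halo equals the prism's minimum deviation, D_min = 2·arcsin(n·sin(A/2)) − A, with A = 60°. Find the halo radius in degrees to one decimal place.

n·sin(A/2) = 1.310 × sin 30° = 1.310 × 0.5000 = 0.6550.
D_min = 2·arcsin(0.6550) − 60° = 2 × 40.920° − 60° = 21.839°.

21.8°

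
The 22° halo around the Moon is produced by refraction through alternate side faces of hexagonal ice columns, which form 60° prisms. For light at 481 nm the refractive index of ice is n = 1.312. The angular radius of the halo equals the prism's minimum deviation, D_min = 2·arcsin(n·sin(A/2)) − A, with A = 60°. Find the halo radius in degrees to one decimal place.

n·sin(A/2) = 1.312 × sin 30° = 1.312 × 0.5000 = 0.6560.
D_min = 2·arcsin(0.6560) − 60° = 2 × 40.996° − 60° = 21.991°.

22.0°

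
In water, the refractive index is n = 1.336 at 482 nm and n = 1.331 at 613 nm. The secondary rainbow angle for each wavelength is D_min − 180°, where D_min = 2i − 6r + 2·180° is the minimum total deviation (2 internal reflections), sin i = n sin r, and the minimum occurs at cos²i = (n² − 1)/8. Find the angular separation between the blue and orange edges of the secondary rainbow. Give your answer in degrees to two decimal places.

1.31°

At 482 nm (n = 1.336): cos²i = 0.09811 → i = 71.746°, r = 45.303°, D_min = 231.674°, rainbow angle = 51.674°.
At 613 nm (n = 1.331): cos²i = 0.09645 → i = 71.907°, r = 45.575°, D_min = 230.365°, rainbow angle = 50.365°.
Angular width = |51.674° − 50.365°| = 1.309°.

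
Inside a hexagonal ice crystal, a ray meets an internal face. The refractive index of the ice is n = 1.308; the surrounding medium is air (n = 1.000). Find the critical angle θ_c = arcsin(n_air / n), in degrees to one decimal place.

49.9°

sin θ_c = n_air / n = 1.000 / 1.308 = 0.7645.
θ_c = arcsin(0.7645) = 49.86°.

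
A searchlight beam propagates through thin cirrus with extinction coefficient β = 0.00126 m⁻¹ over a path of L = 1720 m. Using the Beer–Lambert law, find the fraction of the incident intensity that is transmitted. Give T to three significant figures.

τ = β·L = 0.00126 × 1720 = 2.1672.
T = exp(−2.1672) = 0.1145.

0.114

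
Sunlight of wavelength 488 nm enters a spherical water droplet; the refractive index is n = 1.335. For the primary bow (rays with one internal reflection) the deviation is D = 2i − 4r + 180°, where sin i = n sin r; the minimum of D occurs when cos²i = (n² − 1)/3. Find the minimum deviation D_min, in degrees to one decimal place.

cos²i = (1.78222 − 1)/3 = 0.26074; i = arccos(0.51063) = 59.294°.
sin r = sin 59.294°/1.335 = 0.64405; r = 40.094°.
D_min = 2·59.294° − 4·40.094° + 180° = 138.212°.

138.2°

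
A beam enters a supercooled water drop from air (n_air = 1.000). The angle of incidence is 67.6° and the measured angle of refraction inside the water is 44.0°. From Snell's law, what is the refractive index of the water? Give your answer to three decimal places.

1.331

n = sin θ_i / sin θ_r = sin 67.6° / sin 44.0° = 0.9245 / 0.6947 = 1.3309.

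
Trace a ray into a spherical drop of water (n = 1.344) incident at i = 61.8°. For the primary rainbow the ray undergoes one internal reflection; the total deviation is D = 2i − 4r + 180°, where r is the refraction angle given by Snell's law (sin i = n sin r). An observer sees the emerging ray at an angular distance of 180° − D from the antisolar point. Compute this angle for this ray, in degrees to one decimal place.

40.3°

sin r = sin 61.8° / 1.344 = 0.8813/1.344 = 0.6557; r = 40.98°.
D = 2·61.8° − 4·40.98° + 180° = 123.60° − 163.90° + 180° = 139.70°.
Angle from antisolar point = 180° − D = 40.30°.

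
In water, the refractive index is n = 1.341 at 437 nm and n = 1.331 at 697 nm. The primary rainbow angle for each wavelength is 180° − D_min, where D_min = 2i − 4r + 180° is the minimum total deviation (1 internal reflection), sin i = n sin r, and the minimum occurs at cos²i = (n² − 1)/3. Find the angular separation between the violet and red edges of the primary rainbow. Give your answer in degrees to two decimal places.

1.44°

At 437 nm (n = 1.341): cos²i = 0.26609 → i = 58.946°, r = 39.705°, D_min = 139.071°, rainbow angle = 40.929°.
At 697 nm (n = 1.331): cos²i = 0.25719 → i = 59.527°, r = 40.356°, D_min = 137.630°, rainbow angle = 42.370°.
Angular width = |40.929° − 42.370°| = 1.441°.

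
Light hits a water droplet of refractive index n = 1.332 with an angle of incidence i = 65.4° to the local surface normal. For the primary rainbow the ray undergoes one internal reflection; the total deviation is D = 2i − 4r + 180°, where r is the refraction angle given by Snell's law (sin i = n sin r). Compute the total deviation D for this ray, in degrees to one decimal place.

sin r = sin 65.4° / 1.332 = 0.9092/1.332 = 0.6826; r = 43.05°.
D = 2·65.4° − 4·43.05° + 180° = 130.80° − 172.19° + 180° = 138.61°.

138.6°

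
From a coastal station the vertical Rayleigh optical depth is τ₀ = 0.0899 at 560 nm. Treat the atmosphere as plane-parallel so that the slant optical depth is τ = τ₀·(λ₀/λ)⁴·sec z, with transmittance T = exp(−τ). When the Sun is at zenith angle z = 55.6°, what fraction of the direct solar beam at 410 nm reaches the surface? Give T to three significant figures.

sec 55.6° = 1.7700.
τ = 0.0899 × (560/410)⁴ × 1.7700 = 0.0899 × 3.4803 × 1.7700 = 0.5538.
T = exp(−0.5538) = 0.5748.

0.575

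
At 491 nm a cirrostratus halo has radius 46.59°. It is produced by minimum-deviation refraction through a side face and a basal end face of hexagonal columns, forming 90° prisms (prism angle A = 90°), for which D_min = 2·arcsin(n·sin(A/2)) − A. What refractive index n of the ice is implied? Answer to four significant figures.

1.314

Rearranging: n = sin((D_min + A)/2) / sin(A/2).
(D_min + A)/2 = (46.59° + 90°)/2 = 68.295°.
n = sin 68.295° / sin 45° = 0.9291 / 0.7071 = 1.3139.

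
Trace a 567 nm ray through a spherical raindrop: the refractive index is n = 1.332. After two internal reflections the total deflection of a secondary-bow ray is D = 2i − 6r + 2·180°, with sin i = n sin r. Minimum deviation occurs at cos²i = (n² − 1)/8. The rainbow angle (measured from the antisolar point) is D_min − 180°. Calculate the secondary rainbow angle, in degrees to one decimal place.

50.6°

cos²i = (1.77422 − 1)/8 = 0.09678; i = arccos(0.31109) = 71.875°.
sin r = sin 71.875°/1.332 = 0.71350; r = 45.520°.
D_min = 2·71.875° − 6·45.520° + 360° = 230.628°.
Rainbow angle = D_min − 180° = 50.628°.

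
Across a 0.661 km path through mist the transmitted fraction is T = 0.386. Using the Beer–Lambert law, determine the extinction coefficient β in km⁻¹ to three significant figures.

Beer–Lambert: T = exp(−βL) ⇒ β = −ln(T)/L = −ln(0.386)/0.661 = 0.9519/0.661 = 1.44 km⁻¹.

1.44 km⁻¹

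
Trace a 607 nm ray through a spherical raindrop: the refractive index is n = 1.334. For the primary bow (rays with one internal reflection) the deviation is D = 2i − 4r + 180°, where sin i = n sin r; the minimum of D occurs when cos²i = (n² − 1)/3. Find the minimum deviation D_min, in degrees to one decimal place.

cos²i = (1.77956 − 1)/3 = 0.25985; i = arccos(0.50976) = 59.352°.
sin r = sin 59.352°/1.334 = 0.64492; r = 40.159°.
D_min = 2·59.352° − 4·40.159° + 180° = 138.067°.

138.1°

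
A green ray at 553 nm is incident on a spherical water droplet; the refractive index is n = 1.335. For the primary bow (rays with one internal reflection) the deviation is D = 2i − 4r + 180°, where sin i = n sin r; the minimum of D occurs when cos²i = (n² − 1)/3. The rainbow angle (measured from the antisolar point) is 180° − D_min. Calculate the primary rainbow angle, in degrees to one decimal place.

cos²i = (1.78222 − 1)/3 = 0.26074; i = arccos(0.51063) = 59.294°.
sin r = sin 59.294°/1.335 = 0.64405; r = 40.094°.
D_min = 2·59.294° − 4·40.094° + 180° = 138.212°.
Rainbow angle = 180° − D_min = 41.788°.

41.8°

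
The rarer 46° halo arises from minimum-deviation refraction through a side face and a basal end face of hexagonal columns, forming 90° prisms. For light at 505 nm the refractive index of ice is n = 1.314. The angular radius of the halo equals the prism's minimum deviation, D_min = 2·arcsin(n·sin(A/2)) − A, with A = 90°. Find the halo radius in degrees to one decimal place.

46.6°

n·sin(A/2) = 1.314 × sin 45° = 1.314 × 0.7071 = 0.9291.
D_min = 2·arcsin(0.9291) − 90° = 2 × 68.301° − 90° = 46.602°.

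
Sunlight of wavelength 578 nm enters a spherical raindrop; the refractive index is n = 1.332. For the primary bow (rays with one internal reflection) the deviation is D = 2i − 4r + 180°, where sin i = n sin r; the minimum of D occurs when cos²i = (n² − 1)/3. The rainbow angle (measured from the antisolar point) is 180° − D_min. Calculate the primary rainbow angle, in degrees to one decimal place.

42.2°

cos²i = (1.77422 − 1)/3 = 0.25807; i = arccos(0.50801) = 59.469°.
sin r = sin 59.469°/1.332 = 0.64666; r = 40.290°.
D_min = 2·59.469° − 4·40.290° + 180° = 137.776°.
Rainbow angle = 180° − D_min = 42.224°.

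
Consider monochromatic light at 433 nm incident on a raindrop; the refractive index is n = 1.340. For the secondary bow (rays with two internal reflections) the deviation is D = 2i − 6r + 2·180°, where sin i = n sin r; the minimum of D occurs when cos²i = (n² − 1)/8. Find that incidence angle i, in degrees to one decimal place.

71.6°

cos²i = (1.340² − 1)/8 = (1.79560 − 1)/8 = 0.09945.
cos i = 0.31536, so i = 71.618°.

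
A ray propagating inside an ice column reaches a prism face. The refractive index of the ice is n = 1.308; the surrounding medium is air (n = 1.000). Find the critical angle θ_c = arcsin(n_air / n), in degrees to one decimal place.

sin θ_c = n_air / n = 1.000 / 1.308 = 0.7645.
θ_c = arcsin(0.7645) = 49.86°.

49.9°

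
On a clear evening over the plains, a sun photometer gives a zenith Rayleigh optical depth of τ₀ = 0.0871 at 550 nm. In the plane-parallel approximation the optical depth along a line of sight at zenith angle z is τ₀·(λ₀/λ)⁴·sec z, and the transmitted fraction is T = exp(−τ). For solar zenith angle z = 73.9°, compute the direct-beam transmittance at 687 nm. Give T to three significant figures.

0.879

sec 73.9° = 3.6060.
τ = 0.0871 × (550/687)⁴ × 3.6060 = 0.0871 × 0.4108 × 3.6060 = 0.1290.
T = exp(−0.1290) = 0.8790.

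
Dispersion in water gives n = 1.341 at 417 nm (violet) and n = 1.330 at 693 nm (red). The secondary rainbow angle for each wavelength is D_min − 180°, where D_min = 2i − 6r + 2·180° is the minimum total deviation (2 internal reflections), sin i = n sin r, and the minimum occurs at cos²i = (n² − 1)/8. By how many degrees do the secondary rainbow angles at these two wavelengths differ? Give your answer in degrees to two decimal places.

At 417 nm (n = 1.341): cos²i = 0.09979 → i = 71.586°, r = 45.034°, D_min = 232.966°, rainbow angle = 52.966°.
At 693 nm (n = 1.330): cos²i = 0.09611 → i = 71.940°, r = 45.630°, D_min = 230.101°, rainbow angle = 50.101°.
Angular width = |52.966° − 50.101°| = 2.865°.

2.86°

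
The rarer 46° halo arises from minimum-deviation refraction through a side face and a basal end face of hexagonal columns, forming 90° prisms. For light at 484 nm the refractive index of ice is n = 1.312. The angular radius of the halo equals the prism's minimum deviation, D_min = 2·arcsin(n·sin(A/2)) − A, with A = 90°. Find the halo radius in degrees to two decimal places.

n·sin(A/2) = 1.312 × sin 45° = 1.312 × 0.7071 = 0.9277.
D_min = 2·arcsin(0.9277) − 90° = 2 × 68.083° − 90° = 46.166°.

46.17°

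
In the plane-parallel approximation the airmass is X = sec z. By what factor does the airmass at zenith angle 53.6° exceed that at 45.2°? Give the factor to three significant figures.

X(53.6°)/X(45.2°) = sec 53.6° / sec 45.2° = cos 45.2° / cos 53.6° = 0.7046/0.5934 = 1.1874.

1.19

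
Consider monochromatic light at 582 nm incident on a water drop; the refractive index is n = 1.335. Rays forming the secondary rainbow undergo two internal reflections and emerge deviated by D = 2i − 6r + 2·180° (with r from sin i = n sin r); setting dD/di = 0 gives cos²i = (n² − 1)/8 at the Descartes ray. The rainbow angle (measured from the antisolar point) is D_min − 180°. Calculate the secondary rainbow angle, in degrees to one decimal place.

51.4°

cos²i = (1.78222 − 1)/8 = 0.09778; i = arccos(0.31269) = 71.778°.
sin r = sin 71.778°/1.335 = 0.71150; r = 45.357°.
D_min = 2·71.778° − 6·45.357° + 360° = 231.414°.
Rainbow angle = D_min − 180° = 51.414°.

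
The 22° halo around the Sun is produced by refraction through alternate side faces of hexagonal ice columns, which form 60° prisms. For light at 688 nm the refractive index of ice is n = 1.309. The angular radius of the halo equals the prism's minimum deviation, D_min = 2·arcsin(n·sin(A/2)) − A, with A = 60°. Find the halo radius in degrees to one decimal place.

21.8°

n·sin(A/2) = 1.309 × sin 30° = 1.309 × 0.5000 = 0.6545.
D_min = 2·arcsin(0.6545) − 60° = 2 × 40.882° − 60° = 21.763°.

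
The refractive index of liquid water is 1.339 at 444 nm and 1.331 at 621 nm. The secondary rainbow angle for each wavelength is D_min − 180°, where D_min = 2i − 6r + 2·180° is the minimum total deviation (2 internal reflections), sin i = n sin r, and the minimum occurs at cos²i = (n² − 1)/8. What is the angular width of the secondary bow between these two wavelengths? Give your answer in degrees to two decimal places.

2.09°

At 444 nm (n = 1.339): cos²i = 0.09912 → i = 71.650°, r = 45.141°, D_min = 232.451°, rainbow angle = 52.451°.
At 621 nm (n = 1.331): cos²i = 0.09645 → i = 71.907°, r = 45.575°, D_min = 230.365°, rainbow angle = 50.365°.
Angular width = |52.451° − 50.365°| = 2.086°.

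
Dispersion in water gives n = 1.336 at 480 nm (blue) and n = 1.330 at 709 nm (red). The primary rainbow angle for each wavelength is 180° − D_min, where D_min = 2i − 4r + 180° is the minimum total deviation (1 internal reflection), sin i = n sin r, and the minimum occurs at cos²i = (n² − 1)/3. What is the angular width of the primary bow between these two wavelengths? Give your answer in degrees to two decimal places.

At 480 nm (n = 1.336): cos²i = 0.26163 → i = 59.236°, r = 40.029°, D_min = 138.356°, rainbow angle = 41.644°.
At 709 nm (n = 1.330): cos²i = 0.25630 → i = 59.585°, r = 40.422°, D_min = 137.484°, rainbow angle = 42.516°.
Angular width = |41.644° − 42.516°| = 0.873°.

0.87°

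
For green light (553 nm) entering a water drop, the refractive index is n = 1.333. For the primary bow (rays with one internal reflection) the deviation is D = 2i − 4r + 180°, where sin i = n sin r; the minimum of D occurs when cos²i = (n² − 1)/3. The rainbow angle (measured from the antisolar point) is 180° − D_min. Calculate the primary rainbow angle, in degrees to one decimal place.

42.1°

cos²i = (1.77689 − 1)/3 = 0.25896; i = arccos(0.50888) = 59.410°.
sin r = sin 59.410°/1.333 = 0.64579; r = 40.225°.
D_min = 2·59.410° − 4·40.225° + 180° = 137.922°.
Rainbow angle = 180° − D_min = 42.078°.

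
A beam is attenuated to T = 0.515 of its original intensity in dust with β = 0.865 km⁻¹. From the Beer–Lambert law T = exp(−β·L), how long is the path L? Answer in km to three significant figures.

Beer–Lambert: T = exp(−βL) ⇒ L = −ln(T)/β = −ln(0.515)/0.865 = 0.6636/0.865 = 0.7672 km.

0.767 km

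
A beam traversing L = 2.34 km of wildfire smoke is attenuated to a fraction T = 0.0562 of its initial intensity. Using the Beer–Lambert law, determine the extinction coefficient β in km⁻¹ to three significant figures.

Beer–Lambert: T = exp(−βL) ⇒ β = −ln(T)/L = −ln(0.0562)/2.34 = 2.8788/2.34 = 1.23 km⁻¹.

1.23 km⁻¹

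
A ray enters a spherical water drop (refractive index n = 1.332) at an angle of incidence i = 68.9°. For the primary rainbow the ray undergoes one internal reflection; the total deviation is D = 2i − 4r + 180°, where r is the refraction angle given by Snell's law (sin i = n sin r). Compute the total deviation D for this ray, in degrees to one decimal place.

sin r = sin 68.9° / 1.332 = 0.9330/1.332 = 0.7004; r = 44.46°.
D = 2·68.9° − 4·44.46° + 180° = 137.80° − 177.84° + 180° = 139.96°.

140.0°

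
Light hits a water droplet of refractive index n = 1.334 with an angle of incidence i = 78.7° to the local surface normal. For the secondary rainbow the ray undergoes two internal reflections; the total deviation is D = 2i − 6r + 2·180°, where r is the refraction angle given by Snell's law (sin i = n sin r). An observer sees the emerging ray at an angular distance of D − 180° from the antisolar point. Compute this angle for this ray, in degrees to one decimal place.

53.5°

sin r = sin 78.7° / 1.334 = 0.9806/1.334 = 0.7351; r = 47.32°.
D = 2·78.7° − 6·47.32° + 2·180° = 157.40° − 283.89° + 360° = 233.51°.
Angle from antisolar point = D − 180° = 53.51°.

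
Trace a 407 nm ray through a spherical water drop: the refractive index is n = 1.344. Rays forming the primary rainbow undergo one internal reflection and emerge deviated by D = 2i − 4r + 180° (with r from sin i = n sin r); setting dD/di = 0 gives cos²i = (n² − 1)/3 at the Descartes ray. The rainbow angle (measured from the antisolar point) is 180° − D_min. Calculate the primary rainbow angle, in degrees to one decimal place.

40.5°

cos²i = (1.80634 − 1)/3 = 0.26878; i = arccos(0.51844) = 58.772°.
sin r = sin 58.772°/1.344 = 0.63625; r = 39.512°.
D_min = 2·58.772° − 4·39.512° + 180° = 139.495°.
Rainbow angle = 180° − D_min = 40.505°.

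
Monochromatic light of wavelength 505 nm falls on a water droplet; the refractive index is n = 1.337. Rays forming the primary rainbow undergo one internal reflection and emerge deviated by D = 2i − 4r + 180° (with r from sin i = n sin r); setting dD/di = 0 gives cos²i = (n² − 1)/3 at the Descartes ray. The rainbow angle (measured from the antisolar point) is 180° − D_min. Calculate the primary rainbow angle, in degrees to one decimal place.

cos²i = (1.78757 − 1)/3 = 0.26252; i = arccos(0.51237) = 59.178°.
sin r = sin 59.178°/1.337 = 0.64231; r = 39.964°.
D_min = 2·59.178° − 4·39.964° + 180° = 138.500°.
Rainbow angle = 180° − D_min = 41.500°.

41.5°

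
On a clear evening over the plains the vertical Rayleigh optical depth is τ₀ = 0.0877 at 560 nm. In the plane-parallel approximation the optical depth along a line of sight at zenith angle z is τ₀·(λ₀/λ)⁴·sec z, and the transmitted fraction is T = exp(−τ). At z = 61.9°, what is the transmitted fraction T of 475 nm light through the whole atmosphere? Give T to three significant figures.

0.698

sec 61.9° = 2.1231.
τ = 0.0877 × (560/475)⁴ × 2.1231 = 0.0877 × 1.9319 × 2.1231 = 0.3597.
T = exp(−0.3597) = 0.6979.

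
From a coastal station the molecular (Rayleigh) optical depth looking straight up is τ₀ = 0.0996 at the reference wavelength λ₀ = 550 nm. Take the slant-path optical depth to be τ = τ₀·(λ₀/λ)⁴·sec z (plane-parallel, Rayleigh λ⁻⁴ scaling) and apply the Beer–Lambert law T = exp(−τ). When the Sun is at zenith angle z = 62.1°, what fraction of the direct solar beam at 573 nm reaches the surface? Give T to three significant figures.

0.835

sec 62.1° = 2.1371.
τ = 0.0996 × (550/573)⁴ × 2.1371 = 0.0996 × 0.8489 × 2.1371 = 0.1807.
T = exp(−0.1807) = 0.8347.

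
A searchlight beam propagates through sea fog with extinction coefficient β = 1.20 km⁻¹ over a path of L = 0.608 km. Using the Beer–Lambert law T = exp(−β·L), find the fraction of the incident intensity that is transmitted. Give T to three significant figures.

0.482

τ = β·L = 1.20 × 0.608 = 0.7296.
T = exp(−0.7296) = 0.4821.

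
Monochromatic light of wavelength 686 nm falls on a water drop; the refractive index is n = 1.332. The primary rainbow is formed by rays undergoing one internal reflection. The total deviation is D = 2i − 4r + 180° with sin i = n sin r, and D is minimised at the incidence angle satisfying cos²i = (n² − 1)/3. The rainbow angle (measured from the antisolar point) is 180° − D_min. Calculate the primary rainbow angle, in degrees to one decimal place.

42.2°

cos²i = (1.77422 − 1)/3 = 0.25807; i = arccos(0.50801) = 59.469°.
sin r = sin 59.469°/1.332 = 0.64666; r = 40.290°.
D_min = 2·59.469° − 4·40.290° + 180° = 137.776°.
Rainbow angle = 180° − D_min = 42.224°.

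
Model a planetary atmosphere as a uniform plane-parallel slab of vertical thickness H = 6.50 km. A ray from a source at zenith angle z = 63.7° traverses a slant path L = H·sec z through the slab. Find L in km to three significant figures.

14.7 km

sec z = 1/cos 63.7° = 2.2570.
L = 6.50 × 2.2570 = 14.670 km.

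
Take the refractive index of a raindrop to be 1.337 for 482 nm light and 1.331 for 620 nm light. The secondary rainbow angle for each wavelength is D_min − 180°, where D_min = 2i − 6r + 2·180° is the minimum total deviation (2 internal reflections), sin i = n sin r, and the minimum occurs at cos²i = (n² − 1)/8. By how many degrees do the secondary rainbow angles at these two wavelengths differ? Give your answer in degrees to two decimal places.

1.57°

At 482 nm (n = 1.337): cos²i = 0.09845 → i = 71.714°, r = 45.249°, D_min = 231.934°, rainbow angle = 51.934°.
At 620 nm (n = 1.331): cos²i = 0.09645 → i = 71.907°, r = 45.575°, D_min = 230.365°, rainbow angle = 50.365°.
Angular width = |51.934° − 50.365°| = 1.569°.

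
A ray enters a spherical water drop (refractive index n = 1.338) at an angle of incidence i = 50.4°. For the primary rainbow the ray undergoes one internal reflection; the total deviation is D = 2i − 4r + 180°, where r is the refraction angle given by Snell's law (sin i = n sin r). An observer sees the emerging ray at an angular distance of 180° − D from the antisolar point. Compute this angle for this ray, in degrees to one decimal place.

39.8°

sin r = sin 50.4° / 1.338 = 0.7705/1.338 = 0.5759; r = 35.16°.
D = 2·50.4° − 4·35.16° + 180° = 100.80° − 140.64° + 180° = 140.16°.
Angle from antisolar point = 180° − D = 39.84°.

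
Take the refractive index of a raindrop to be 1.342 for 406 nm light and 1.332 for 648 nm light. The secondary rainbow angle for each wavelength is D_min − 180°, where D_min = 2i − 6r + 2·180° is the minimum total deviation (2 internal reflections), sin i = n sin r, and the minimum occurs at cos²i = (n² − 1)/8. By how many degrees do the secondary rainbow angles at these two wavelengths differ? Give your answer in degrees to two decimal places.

2.59°

At 406 nm (n = 1.342): cos²i = 0.10012 → i = 71.554°, r = 44.981°, D_min = 233.222°, rainbow angle = 53.222°.
At 648 nm (n = 1.332): cos²i = 0.09678 → i = 71.875°, r = 45.520°, D_min = 230.628°, rainbow angle = 50.628°.
Angular width = |53.222° − 50.628°| = 2.594°.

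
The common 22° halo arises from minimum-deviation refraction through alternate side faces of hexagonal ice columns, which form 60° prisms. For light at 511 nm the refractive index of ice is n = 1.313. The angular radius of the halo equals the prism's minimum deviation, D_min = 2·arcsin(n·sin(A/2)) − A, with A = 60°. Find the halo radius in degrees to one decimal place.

n·sin(A/2) = 1.313 × sin 30° = 1.313 × 0.5000 = 0.6565.
D_min = 2·arcsin(0.6565) − 60° = 2 × 41.033° − 60° = 22.067°.

22.1°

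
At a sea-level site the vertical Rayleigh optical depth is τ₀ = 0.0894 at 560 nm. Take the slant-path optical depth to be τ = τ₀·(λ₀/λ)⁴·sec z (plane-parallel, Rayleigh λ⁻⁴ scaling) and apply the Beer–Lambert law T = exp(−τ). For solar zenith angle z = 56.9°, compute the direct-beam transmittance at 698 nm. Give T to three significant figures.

0.934

sec 56.9° = 1.8312.
τ = 0.0894 × (560/698)⁴ × 1.8312 = 0.0894 × 0.4143 × 1.8312 = 0.0678.
T = exp(−0.0678) = 0.9344.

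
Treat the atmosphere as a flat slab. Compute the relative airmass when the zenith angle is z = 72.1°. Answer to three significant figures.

X = sec z = 1/cos 72.1° = 1/0.3074 = 3.2535.

3.25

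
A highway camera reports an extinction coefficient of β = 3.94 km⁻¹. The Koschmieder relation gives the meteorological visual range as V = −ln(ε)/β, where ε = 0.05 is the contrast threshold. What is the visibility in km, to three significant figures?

0.760 km

V = −ln(0.05) / 3.94 = 2.996 / 3.94 = 0.7603 km.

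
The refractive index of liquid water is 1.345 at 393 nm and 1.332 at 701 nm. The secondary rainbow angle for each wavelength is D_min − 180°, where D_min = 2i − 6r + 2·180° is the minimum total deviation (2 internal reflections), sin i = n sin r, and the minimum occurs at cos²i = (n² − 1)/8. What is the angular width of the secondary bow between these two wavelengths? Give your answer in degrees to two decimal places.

3.36°

At 393 nm (n = 1.345): cos²i = 0.10113 → i = 71.458°, r = 44.821°, D_min = 233.987°, rainbow angle = 53.987°.
At 701 nm (n = 1.332): cos²i = 0.09678 → i = 71.875°, r = 45.520°, D_min = 230.628°, rainbow angle = 50.628°.
Angular width = |53.987° − 50.628°| = 3.359°.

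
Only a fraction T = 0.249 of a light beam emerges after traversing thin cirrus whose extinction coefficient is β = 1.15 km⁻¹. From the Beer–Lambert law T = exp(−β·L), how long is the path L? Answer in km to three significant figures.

1.21 km

Beer–Lambert: T = exp(−βL) ⇒ L = −ln(T)/β = −ln(0.249)/1.15 = 1.3903/1.15 = 1.209 km.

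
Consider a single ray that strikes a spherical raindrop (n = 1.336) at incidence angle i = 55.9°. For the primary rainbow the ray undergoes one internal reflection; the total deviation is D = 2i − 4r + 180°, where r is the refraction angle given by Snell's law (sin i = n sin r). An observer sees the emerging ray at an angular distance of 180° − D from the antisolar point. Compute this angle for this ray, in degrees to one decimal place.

sin r = sin 55.9° / 1.336 = 0.8281/1.336 = 0.6198; r = 38.30°.
D = 2·55.9° − 4·38.30° + 180° = 111.80° − 153.21° + 180° = 138.59°.
Angle from antisolar point = 180° − D = 41.41°.

41.4°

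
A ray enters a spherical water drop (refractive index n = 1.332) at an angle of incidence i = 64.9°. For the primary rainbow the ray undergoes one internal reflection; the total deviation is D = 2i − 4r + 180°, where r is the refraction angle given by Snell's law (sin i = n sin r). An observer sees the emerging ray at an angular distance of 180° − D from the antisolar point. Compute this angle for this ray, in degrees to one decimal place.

41.5°

sin r = sin 64.9° / 1.332 = 0.9056/1.332 = 0.6799; r = 42.83°.
D = 2·64.9° − 4·42.83° + 180° = 129.80° − 171.33° + 180° = 138.47°.
Angle from antisolar point = 180° − D = 41.53°.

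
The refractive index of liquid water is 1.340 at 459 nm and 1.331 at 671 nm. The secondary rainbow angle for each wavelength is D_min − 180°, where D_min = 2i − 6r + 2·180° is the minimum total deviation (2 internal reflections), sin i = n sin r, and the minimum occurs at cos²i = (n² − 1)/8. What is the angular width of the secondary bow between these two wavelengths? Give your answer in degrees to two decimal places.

2.34°

At 459 nm (n = 1.340): cos²i = 0.09945 → i = 71.618°, r = 45.088°, D_min = 232.709°, rainbow angle = 52.709°.
At 671 nm (n = 1.331): cos²i = 0.09645 → i = 71.907°, r = 45.575°, D_min = 230.365°, rainbow angle = 50.365°.
Angular width = |52.709° − 50.365°| = 2.344°.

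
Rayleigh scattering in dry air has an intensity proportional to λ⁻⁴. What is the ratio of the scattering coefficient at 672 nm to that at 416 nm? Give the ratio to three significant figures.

Rayleigh scattering ∝ λ⁻⁴, so the ratio of coefficients is the inverse fourth power of the wavelength ratio.
σ(672)/σ(416) = (416/672)⁴ = (0.6190)⁴ = 0.1469.

0.147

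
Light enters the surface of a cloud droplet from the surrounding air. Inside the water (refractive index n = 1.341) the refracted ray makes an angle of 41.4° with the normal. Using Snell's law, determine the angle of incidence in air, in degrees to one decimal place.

Snell: sin θ_i = n · sin θ_r = 1.341 × sin 41.4° = 1.341 × 0.6613 = 0.8868.
θ_i = arcsin(0.8868) = 62.48°.

62.5°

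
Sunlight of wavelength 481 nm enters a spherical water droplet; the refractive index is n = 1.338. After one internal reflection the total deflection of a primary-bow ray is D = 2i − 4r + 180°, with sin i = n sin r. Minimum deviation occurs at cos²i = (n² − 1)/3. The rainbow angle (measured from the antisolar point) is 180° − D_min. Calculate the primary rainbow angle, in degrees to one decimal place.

41.4°

cos²i = (1.79024 − 1)/3 = 0.26341; i = arccos(0.51324) = 59.120°.
sin r = sin 59.120°/1.338 = 0.64144; r = 39.899°.
D_min = 2·59.120° − 4·39.899° + 180° = 138.643°.
Rainbow angle = 180° − D_min = 41.357°.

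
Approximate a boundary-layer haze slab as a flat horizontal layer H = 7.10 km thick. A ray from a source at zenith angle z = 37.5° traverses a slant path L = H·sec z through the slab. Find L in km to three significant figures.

sec z = 1/cos 37.5° = 1.2605.
L = 7.10 × 1.2605 = 8.949 km.

8.95 km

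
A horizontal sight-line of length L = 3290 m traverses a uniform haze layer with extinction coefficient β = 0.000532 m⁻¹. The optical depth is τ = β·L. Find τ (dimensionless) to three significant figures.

1.75

τ = β·L = 0.000532 × 3290 = 1.7503.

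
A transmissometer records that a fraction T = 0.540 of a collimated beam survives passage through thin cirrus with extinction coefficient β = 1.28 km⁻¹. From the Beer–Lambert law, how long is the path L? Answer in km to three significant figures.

Beer–Lambert: T = exp(−βL) ⇒ L = −ln(T)/β = −ln(0.540)/1.28 = 0.6162/1.28 = 0.4814 km.

0.481 km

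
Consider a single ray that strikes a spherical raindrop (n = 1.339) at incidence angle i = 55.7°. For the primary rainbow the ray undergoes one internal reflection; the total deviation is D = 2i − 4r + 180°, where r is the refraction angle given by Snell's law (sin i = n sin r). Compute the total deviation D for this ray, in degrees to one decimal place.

139.0°

sin r = sin 55.7° / 1.339 = 0.8261/1.339 = 0.6170; r = 38.09°.
D = 2·55.7° − 4·38.09° + 180° = 111.40° − 152.38° + 180° = 139.02°.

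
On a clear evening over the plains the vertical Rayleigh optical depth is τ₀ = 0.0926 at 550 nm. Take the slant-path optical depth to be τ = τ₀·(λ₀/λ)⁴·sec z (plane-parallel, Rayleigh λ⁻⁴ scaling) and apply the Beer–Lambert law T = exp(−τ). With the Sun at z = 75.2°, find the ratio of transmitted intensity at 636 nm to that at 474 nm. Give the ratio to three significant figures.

1.58

Airmass: sec 75.2° = 3.9147.
τ(636 nm) = 0.0926 × (550/636)⁴ × 3.9147 = 0.0926 × 0.5593 × 3.9147 = 0.2027.
τ(474 nm) = 0.0926 × (550/474)⁴ × 3.9147 = 0.0926 × 1.8127 × 3.9147 = 0.6571.
T(636)/T(474) = exp(τ_B − τ_A) = exp(0.4544) = 1.5752.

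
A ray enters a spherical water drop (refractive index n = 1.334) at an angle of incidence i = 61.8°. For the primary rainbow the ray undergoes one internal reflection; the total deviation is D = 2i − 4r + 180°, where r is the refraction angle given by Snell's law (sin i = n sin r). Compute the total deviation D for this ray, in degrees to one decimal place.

138.2°

sin r = sin 61.8° / 1.334 = 0.8813/1.334 = 0.6606; r = 41.35°.
D = 2·61.8° − 4·41.35° + 180° = 123.60° − 165.40° + 180° = 138.20°.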